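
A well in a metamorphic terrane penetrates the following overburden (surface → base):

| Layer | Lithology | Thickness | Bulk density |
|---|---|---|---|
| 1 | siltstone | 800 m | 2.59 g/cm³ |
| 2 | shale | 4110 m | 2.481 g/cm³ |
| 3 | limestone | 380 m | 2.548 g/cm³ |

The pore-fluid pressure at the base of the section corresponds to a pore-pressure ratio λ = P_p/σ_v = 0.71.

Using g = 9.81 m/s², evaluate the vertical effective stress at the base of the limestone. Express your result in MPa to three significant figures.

37.7 MPa

Overburden (lithostatic) stress σ_v:
siltstone: 2590 kg/m³ × 9.81 m/s² × 800 m = 2.033×10^7 Pa = 20.33 MPa
shale: 2481 kg/m³ × 9.81 m/s² × 4110 m = 1.000×10^8 Pa = 100.0 MPa
limestone: 2548 kg/m³ × 9.81 m/s² × 380 m = 9.498×10^6 Pa = 9.498 MPa
Total = 20.33 + 100.0 + 9.498 = 129.86 MPa
Pore pressure P_p = λ·σ_v = 0.71 × 129.9 MPa = 92.20 MPa
Effective stress σ' = σ_v − P_p = 129.9 − 92.20 = 37.658 MPa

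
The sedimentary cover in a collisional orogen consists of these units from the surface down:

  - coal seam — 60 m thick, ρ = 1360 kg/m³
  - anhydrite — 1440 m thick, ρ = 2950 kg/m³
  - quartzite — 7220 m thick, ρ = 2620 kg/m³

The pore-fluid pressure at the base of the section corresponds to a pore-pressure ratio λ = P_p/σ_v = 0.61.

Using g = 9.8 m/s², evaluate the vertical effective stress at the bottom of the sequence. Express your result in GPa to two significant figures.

Overburden (lithostatic) stress σ_v:
coal seam: 1360 kg/m³ × 9.8 m/s² × 60 m = 7.997×10^5 Pa = 0.7997 MPa
anhydrite: 2950 kg/m³ × 9.8 m/s² × 1440 m = 4.163×10^7 Pa = 41.63 MPa
quartzite: 2620 kg/m³ × 9.8 m/s² × 7220 m = 1.854×10^8 Pa = 185.4 MPa
Total = 0.7997 + 41.63 + 185.4 = 227.81 MPa
Pore pressure P_p = λ·σ_v = 0.61 × 227.8 MPa = 139.0 MPa
Effective stress σ' = σ_v − P_p = 227.8 − 139.0 = 88.846 MPa = 0.088846 GPa

0.089 GPa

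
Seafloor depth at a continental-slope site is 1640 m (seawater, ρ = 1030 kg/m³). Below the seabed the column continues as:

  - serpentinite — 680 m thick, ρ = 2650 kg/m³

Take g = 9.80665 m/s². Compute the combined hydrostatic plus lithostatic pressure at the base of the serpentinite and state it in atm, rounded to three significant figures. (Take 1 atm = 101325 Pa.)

338 atm

seawater: 1030 kg/m³ × 9.80665 m/s² × 1640 m = 1.657×10^7 Pa = 163.5 atm
serpentinite: 2650 kg/m³ × 9.80665 m/s² × 680 m = 1.767×10^7 Pa = 174.4 atm
Total = 163.5 + 174.4 = 337.89 atm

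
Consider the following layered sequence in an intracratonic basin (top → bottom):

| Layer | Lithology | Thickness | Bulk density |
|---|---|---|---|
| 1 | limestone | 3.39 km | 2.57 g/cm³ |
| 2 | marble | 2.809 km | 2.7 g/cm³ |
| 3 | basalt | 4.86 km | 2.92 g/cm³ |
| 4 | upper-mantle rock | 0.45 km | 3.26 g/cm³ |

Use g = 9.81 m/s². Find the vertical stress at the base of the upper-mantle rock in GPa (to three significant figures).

0.313 GPa

limestone: 2570 kg/m³ × 9.81 m/s² × 3390 m = 8.547×10^7 Pa = 0.08547 GPa
marble: 2700 kg/m³ × 9.81 m/s² × 2809 m = 7.440×10^7 Pa = 0.07440 GPa
basalt: 2920 kg/m³ × 9.81 m/s² × 4860 m = 1.392×10^8 Pa = 0.1392 GPa
upper-mantle rock: 3260 kg/m³ × 9.81 m/s² × 450 m = 1.439×10^7 Pa = 0.01439 GPa
Total = 0.08547 + 0.07440 + 0.1392 + 0.01439 = 0.31348 GPa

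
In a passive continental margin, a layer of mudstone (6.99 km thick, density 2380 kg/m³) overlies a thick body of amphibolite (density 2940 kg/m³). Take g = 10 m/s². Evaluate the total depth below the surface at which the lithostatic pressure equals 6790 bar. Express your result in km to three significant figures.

24.4 km

Pressure at base of upper layers: 2380×10×6990 = 1.664×10^8 Pa = 1664 bar
Remaining pressure to be supplied by amphibolite: 6.790×10^8 − 1.664×10^8 = 5.126×10^8 Pa
Additional depth in amphibolite = 5.126×10^8 Pa / (2940 kg/m³ × 10 m/s²) = 17437 m
Total depth = 6990 m + 17437 m = 24427 m
= 24.427 km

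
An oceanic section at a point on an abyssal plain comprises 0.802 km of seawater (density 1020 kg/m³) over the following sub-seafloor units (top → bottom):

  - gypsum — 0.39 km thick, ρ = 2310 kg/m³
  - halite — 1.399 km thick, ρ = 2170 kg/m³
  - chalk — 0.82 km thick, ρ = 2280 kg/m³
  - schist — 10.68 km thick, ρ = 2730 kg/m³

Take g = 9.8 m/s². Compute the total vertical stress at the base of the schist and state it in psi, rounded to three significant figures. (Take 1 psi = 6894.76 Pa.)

seawater: 1020 kg/m³ × 9.8 m/s² × 802 m = 8.017×10^6 Pa = 1163 psi
gypsum: 2310 kg/m³ × 9.8 m/s² × 390 m = 8.829×10^6 Pa = 1281 psi
halite: 2170 kg/m³ × 9.8 m/s² × 1399 m = 2.975×10^7 Pa = 4315 psi
chalk: 2280 kg/m³ × 9.8 m/s² × 820 m = 1.832×10^7 Pa = 2657 psi
schist: 2730 kg/m³ × 9.8 m/s² × 10680 m = 2.857×10^8 Pa = 41442 psi
Total = 1163 + 1281 + 4315 + 2657 + 41442 = 50858 psi

50900 psi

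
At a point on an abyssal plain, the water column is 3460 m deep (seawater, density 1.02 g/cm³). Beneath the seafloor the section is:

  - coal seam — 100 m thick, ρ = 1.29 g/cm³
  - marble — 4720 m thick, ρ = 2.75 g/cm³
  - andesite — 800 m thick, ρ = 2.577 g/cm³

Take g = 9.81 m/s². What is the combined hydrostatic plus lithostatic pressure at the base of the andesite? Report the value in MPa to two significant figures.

180 MPa

seawater: 1020 kg/m³ × 9.81 m/s² × 3460 m = 3.462×10^7 Pa = 34.62 MPa
coal seam: 1290 kg/m³ × 9.81 m/s² × 100 m = 1.265×10^6 Pa = 1.265 MPa
marble: 2750 kg/m³ × 9.81 m/s² × 4720 m = 1.273×10^8 Pa = 127.3 MPa
andesite: 2577 kg/m³ × 9.81 m/s² × 800 m = 2.022×10^7 Pa = 20.22 MPa
Total = 34.62 + 1.265 + 127.3 + 20.22 = 183.45 MPa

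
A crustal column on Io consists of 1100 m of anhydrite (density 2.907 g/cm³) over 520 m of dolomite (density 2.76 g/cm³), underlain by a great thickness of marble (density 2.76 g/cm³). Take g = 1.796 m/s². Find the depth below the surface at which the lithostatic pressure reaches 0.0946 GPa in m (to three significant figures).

Pressure at base of upper layers: 2907×1.796×1100 + 2760×1.796×520 = 8.321×10^6 Pa = 8.321×10^-3 GPa
Remaining pressure to be supplied by marble: 9.460×10^7 − 8.321×10^6 = 8.628×10^7 Pa
Additional depth in marble = 8.628×10^7 Pa / (2760 kg/m³ × 1.796 m/s²) = 17406 m
Total depth = 1620 m + 17406 m = 19026 m

19000 m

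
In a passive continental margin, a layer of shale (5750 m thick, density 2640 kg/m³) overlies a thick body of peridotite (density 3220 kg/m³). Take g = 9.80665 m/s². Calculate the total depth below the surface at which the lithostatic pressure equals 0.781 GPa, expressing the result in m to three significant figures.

25800 m

Pressure at base of upper layers: 2640×9.80665×5750 = 1.489×10^8 Pa = 0.1489 GPa
Remaining pressure to be supplied by peridotite: 7.810×10^8 − 1.489×10^8 = 6.321×10^8 Pa
Additional depth in peridotite = 6.321×10^8 Pa / (3220 kg/m³ × 9.80665 m/s²) = 20019 m
Total depth = 5750 m + 20019 m = 25769 m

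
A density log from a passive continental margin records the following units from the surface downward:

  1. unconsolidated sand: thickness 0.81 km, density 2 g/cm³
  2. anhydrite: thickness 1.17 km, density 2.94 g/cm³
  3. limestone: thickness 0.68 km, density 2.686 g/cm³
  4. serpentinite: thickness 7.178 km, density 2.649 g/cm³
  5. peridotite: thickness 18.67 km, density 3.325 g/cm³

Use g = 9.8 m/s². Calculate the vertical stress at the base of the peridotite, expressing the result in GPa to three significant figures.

0.862 GPa

unconsolidated sand: 2000 kg/m³ × 9.8 m/s² × 810 m = 1.588×10^7 Pa = 0.01588 GPa
anhydrite: 2940 kg/m³ × 9.8 m/s² × 1170 m = 3.371×10^7 Pa = 0.03371 GPa
limestone: 2686 kg/m³ × 9.8 m/s² × 680 m = 1.790×10^7 Pa = 0.01790 GPa
serpentinite: 2649 kg/m³ × 9.8 m/s² × 7178 m = 1.863×10^8 Pa = 0.1863 GPa
peridotite: 3325 kg/m³ × 9.8 m/s² × 18670 m = 6.084×10^8 Pa = 0.6084 GPa
Total = 0.01588 + 0.03371 + 0.01790 + 0.1863 + 0.6084 = 0.86219 GPa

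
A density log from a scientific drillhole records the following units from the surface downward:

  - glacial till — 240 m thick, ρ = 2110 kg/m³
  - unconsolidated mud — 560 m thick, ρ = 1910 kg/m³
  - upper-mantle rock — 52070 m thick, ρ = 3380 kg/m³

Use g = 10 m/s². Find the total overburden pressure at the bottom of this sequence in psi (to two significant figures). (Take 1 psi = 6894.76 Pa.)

260000 psi

glacial till: 2110 kg/m³ × 10 m/s² × 240 m = 5.064×10^6 Pa = 734.5 psi
unconsolidated mud: 1910 kg/m³ × 10 m/s² × 560 m = 1.070×10^7 Pa = 1551 psi
upper-mantle rock: 3380 kg/m³ × 10 m/s² × 52070 m = 1.760×10^9 Pa = 2.553×10^5 psi
Total = 734.5 + 1551 + 2.553×10^5 = 2.5755×10^5 psi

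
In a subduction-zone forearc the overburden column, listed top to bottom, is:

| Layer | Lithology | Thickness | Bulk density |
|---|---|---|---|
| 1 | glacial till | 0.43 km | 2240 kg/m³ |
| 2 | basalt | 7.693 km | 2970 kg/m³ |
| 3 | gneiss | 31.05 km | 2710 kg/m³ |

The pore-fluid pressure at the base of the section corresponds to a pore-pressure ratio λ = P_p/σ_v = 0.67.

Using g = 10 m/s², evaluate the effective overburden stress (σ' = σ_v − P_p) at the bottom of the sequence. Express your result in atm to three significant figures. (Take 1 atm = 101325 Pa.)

Overburden (lithostatic) stress σ_v:
glacial till: 2240 kg/m³ × 10 m/s² × 430 m = 9.632×10^6 Pa = 9.632 MPa
basalt: 2970 kg/m³ × 10 m/s² × 7693 m = 2.285×10^8 Pa = 228.5 MPa
gneiss: 2710 kg/m³ × 10 m/s² × 31050 m = 8.415×10^8 Pa = 841.5 MPa
Total = 9.632 + 228.5 + 841.5 = 1079.6 MPa
Pore pressure P_p = λ·σ_v = 0.67 × 1080 MPa = 723.3 MPa
Effective stress σ' = σ_v − P_p = 1080 − 723.3 = 356.26 MPa = 3516.0 atm

3520 atm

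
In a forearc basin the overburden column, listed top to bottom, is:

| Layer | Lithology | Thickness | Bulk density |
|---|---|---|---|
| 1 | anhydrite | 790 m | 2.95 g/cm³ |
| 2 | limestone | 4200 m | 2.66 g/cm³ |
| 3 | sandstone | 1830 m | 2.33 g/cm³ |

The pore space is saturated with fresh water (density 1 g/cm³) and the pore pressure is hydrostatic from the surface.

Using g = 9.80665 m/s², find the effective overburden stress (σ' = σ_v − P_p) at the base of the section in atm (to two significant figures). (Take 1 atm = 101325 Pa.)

1100 atm

Overburden (lithostatic) stress σ_v:
anhydrite: 2950 kg/m³ × 9.80665 m/s² × 790 m = 2.285×10^7 Pa = 22.85 MPa
limestone: 2660 kg/m³ × 9.80665 m/s² × 4200 m = 1.096×10^8 Pa = 109.6 MPa
sandstone: 2330 kg/m³ × 9.80665 m/s² × 1830 m = 4.181×10^7 Pa = 41.81 MPa
Total = 22.85 + 109.6 + 41.81 = 174.23 MPa
Pore pressure P_p = 1000 kg/m³ × 9.80665 m/s² × 6820 m = 6.688×10^7 Pa = 66.88 MPa
Effective stress σ' = σ_v − P_p = 174.2 − 66.88 = 107.35 MPa = 1059.4 atm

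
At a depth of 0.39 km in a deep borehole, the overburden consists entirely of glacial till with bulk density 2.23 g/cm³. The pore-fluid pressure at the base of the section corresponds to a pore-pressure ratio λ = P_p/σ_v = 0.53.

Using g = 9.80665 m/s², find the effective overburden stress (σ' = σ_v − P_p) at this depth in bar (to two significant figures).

Overburden (lithostatic) stress σ_v:
glacial till: 2230 kg/m³ × 9.80665 m/s² × 390 m = 8.529×10^6 Pa = 8.529 MPa
Pore pressure P_p = λ·σ_v = 0.53 × 8.529 MPa = 4.520 MPa
Effective stress σ' = σ_v − P_p = 8.529 − 4.520 = 4.0086 MPa = 40.086 bar

40 bar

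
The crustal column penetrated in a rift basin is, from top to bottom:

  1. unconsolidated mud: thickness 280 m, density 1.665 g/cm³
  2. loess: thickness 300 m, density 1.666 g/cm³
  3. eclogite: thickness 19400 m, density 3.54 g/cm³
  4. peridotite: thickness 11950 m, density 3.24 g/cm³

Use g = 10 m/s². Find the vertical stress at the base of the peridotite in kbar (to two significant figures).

11 kbar

unconsolidated mud: 1665 kg/m³ × 10 m/s² × 280 m = 4.662×10^6 Pa = 0.04662 kbar
loess: 1666 kg/m³ × 10 m/s² × 300 m = 4.998×10^6 Pa = 0.04998 kbar
eclogite: 3540 kg/m³ × 10 m/s² × 19400 m = 6.868×10^8 Pa = 6.868 kbar
peridotite: 3240 kg/m³ × 10 m/s² × 11950 m = 3.872×10^8 Pa = 3.872 kbar
Total = 0.04662 + 0.04998 + 6.868 + 3.872 = 10.836 kbar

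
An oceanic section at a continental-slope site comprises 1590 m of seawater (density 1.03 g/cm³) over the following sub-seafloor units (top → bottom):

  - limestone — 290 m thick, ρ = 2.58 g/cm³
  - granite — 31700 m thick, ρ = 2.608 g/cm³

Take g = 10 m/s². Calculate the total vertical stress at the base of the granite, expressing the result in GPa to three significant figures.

0.851 GPa

seawater: 1030 kg/m³ × 10 m/s² × 1590 m = 1.638×10^7 Pa = 0.01638 GPa
limestone: 2580 kg/m³ × 10 m/s² × 290 m = 7.482×10^6 Pa = 7.482×10^-3 GPa
granite: 2608 kg/m³ × 10 m/s² × 31700 m = 8.267×10^8 Pa = 0.8267 GPa
Total = 0.01638 + 7.482×10^-3 + 0.8267 = 0.85059 GPa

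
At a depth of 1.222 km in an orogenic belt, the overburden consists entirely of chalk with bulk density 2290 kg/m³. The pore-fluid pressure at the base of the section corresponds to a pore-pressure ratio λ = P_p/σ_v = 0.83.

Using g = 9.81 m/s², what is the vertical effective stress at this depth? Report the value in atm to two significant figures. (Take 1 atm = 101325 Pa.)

Overburden (lithostatic) stress σ_v:
chalk: 2290 kg/m³ × 9.81 m/s² × 1222 m = 2.745×10^7 Pa = 27.45 MPa
Pore pressure P_p = λ·σ_v = 0.83 × 27.45 MPa = 22.79 MPa
Effective stress σ' = σ_v − P_p = 27.45 − 22.79 = 4.6669 MPa = 46.058 atm

46 atm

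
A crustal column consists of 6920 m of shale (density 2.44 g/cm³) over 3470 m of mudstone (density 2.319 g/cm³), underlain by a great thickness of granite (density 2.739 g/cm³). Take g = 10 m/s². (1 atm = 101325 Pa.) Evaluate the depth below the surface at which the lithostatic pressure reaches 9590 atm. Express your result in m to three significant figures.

36800 m

Pressure at base of upper layers: 2440×10×6920 + 2319×10×3470 = 2.493×10^8 Pa = 2461 atm
Remaining pressure to be supplied by granite: 9.717×10^8 − 2.493×10^8 = 7.224×10^8 Pa
Additional depth in granite = 7.224×10^8 Pa / (2739 kg/m³ × 10 m/s²) = 26374 m
Total depth = 10390 m + 26374 m = 36764 m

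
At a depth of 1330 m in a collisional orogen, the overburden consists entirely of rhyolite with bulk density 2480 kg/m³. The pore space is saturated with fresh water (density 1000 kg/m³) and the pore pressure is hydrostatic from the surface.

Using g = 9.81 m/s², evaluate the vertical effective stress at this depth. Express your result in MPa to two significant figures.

19 MPa

Overburden (lithostatic) stress σ_v:
rhyolite: 2480 kg/m³ × 9.81 m/s² × 1330 m = 3.236×10^7 Pa = 32.36 MPa
Pore pressure P_p = 1000 kg/m³ × 9.81 m/s² × 1330 m = 1.305×10^7 Pa = 13.05 MPa
Effective stress σ' = σ_v − P_p = 32.36 − 13.05 = 19.310 MPa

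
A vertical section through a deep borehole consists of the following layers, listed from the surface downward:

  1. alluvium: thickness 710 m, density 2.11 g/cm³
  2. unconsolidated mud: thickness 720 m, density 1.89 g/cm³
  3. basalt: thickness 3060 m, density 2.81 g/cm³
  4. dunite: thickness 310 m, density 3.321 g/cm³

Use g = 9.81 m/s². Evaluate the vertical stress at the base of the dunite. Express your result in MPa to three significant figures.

122 MPa

alluvium: 2110 kg/m³ × 9.81 m/s² × 710 m = 1.470×10^7 Pa = 14.70 MPa
unconsolidated mud: 1890 kg/m³ × 9.81 m/s² × 720 m = 1.335×10^7 Pa = 13.35 MPa
basalt: 2810 kg/m³ × 9.81 m/s² × 3060 m = 8.435×10^7 Pa = 84.35 MPa
dunite: 3321 kg/m³ × 9.81 m/s² × 310 m = 1.010×10^7 Pa = 10.10 MPa
Total = 14.70 + 13.35 + 84.35 + 10.10 = 122.50 MPa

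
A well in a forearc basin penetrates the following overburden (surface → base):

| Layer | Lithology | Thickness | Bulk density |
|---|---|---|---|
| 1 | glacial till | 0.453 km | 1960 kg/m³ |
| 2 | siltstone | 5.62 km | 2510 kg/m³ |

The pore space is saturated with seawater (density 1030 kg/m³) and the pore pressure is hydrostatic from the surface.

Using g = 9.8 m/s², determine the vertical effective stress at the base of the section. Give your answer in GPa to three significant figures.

0.0856 GPa

Overburden (lithostatic) stress σ_v:
glacial till: 1960 kg/m³ × 9.8 m/s² × 453 m = 8.701×10^6 Pa = 8.701 MPa
siltstone: 2510 kg/m³ × 9.8 m/s² × 5620 m = 1.382×10^8 Pa = 138.2 MPa
Total = 8.701 + 138.2 = 146.94 MPa
Pore pressure P_p = 1030 kg/m³ × 9.8 m/s² × 6073 m = 6.130×10^7 Pa = 61.30 MPa
Effective stress σ' = σ_v − P_p = 146.9 − 61.30 = 85.641 MPa = 0.085641 GPa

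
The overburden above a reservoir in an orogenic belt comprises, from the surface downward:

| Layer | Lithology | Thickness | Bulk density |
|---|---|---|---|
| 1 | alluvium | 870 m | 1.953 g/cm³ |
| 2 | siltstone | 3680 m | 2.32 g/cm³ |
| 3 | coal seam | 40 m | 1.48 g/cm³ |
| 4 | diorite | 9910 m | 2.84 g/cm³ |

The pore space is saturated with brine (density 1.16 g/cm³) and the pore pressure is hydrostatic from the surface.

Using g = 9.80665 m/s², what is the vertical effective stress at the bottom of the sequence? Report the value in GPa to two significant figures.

0.21 GPa

Overburden (lithostatic) stress σ_v:
alluvium: 1953 kg/m³ × 9.80665 m/s² × 870 m = 1.666×10^7 Pa = 16.66 MPa
siltstone: 2320 kg/m³ × 9.80665 m/s² × 3680 m = 8.373×10^7 Pa = 83.73 MPa
coal seam: 1480 kg/m³ × 9.80665 m/s² × 40 m = 5.806×10^5 Pa = 0.5806 MPa
diorite: 2840 kg/m³ × 9.80665 m/s² × 9910 m = 2.760×10^8 Pa = 276.0 MPa
Total = 16.66 + 83.73 + 0.5806 + 276.0 = 376.97 MPa
Pore pressure P_p = 1160 kg/m³ × 9.80665 m/s² × 14500 m = 1.649×10^8 Pa = 164.9 MPa
Effective stress σ' = σ_v − P_p = 377.0 − 164.9 = 212.02 MPa = 0.21202 GPa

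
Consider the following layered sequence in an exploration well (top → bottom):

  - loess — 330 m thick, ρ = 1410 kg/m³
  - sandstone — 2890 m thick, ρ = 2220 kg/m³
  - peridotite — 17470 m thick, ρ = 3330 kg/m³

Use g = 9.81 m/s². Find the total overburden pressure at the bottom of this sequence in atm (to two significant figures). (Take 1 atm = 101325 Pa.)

loess: 1410 kg/m³ × 9.81 m/s² × 330 m = 4.565×10^6 Pa = 45.05 atm
sandstone: 2220 kg/m³ × 9.81 m/s² × 2890 m = 6.294×10^7 Pa = 621.2 atm
peridotite: 3330 kg/m³ × 9.81 m/s² × 17470 m = 5.707×10^8 Pa = 5632 atm
Total = 45.05 + 621.2 + 5632 = 6298.6 atm

6300 atm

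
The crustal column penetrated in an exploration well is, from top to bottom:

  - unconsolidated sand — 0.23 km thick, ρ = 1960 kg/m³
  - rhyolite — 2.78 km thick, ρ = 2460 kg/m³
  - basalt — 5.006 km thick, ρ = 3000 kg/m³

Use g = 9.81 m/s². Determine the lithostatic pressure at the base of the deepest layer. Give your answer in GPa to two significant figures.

unconsolidated sand: 1960 kg/m³ × 9.81 m/s² × 230 m = 4.422×10^6 Pa = 4.422×10^-3 GPa
rhyolite: 2460 kg/m³ × 9.81 m/s² × 2780 m = 6.709×10^7 Pa = 0.06709 GPa
basalt: 3000 kg/m³ × 9.81 m/s² × 5006 m = 1.473×10^8 Pa = 0.1473 GPa
Total = 4.422×10^-3 + 0.06709 + 0.1473 = 0.21884 GPa

0.22 GPa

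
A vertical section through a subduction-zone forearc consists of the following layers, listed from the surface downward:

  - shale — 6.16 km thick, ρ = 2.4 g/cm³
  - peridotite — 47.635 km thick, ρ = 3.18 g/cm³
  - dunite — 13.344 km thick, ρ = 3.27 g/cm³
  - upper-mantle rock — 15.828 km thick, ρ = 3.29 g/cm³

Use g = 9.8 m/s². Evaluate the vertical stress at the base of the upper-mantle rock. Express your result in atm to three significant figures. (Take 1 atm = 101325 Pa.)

25300 atm

shale: 2400 kg/m³ × 9.8 m/s² × 6160 m = 1.449×10^8 Pa = 1430 atm
peridotite: 3180 kg/m³ × 9.8 m/s² × 47635 m = 1.484×10^9 Pa = 14651 atm
dunite: 3270 kg/m³ × 9.8 m/s² × 13344 m = 4.276×10^8 Pa = 4220 atm
upper-mantle rock: 3290 kg/m³ × 9.8 m/s² × 15828 m = 5.103×10^8 Pa = 5037 atm
Total = 1430 + 14651 + 4220 + 5037 = 25338 atm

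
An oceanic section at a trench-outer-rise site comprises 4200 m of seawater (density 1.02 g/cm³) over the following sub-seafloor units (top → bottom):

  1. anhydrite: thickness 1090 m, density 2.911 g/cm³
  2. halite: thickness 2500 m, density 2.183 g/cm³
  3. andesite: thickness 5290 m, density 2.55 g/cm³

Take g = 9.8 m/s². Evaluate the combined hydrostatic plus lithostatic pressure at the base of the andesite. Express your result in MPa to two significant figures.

260 MPa

seawater: 1020 kg/m³ × 9.8 m/s² × 4200 m = 4.198×10^7 Pa = 41.98 MPa
anhydrite: 2911 kg/m³ × 9.8 m/s² × 1090 m = 3.110×10^7 Pa = 31.10 MPa
halite: 2183 kg/m³ × 9.8 m/s² × 2500 m = 5.348×10^7 Pa = 53.48 MPa
andesite: 2550 kg/m³ × 9.8 m/s² × 5290 m = 1.322×10^8 Pa = 132.2 MPa
Total = 41.98 + 31.10 + 53.48 + 132.2 = 258.76 MPa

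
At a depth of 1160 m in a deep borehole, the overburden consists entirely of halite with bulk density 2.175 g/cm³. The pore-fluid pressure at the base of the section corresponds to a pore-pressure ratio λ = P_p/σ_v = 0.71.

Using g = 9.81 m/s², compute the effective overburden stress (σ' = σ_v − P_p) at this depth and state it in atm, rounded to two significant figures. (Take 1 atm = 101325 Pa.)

Overburden (lithostatic) stress σ_v:
halite: 2175 kg/m³ × 9.81 m/s² × 1160 m = 2.475×10^7 Pa = 24.75 MPa
Pore pressure P_p = λ·σ_v = 0.71 × 24.75 MPa = 17.57 MPa
Effective stress σ' = σ_v − P_p = 24.75 − 17.57 = 7.1777 MPa = 70.838 atm

71 atm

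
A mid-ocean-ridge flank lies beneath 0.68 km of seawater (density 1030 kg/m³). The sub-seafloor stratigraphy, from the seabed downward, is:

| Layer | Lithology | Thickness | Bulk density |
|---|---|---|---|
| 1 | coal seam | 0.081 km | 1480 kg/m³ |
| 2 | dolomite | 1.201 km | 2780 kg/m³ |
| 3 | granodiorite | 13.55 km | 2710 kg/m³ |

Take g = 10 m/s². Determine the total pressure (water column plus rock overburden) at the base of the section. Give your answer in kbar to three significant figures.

seawater: 1030 kg/m³ × 10 m/s² × 680 m = 7.004×10^6 Pa = 0.07004 kbar
coal seam: 1480 kg/m³ × 10 m/s² × 81 m = 1.199×10^6 Pa = 0.01199 kbar
dolomite: 2780 kg/m³ × 10 m/s² × 1201 m = 3.339×10^7 Pa = 0.3339 kbar
granodiorite: 2710 kg/m³ × 10 m/s² × 13550 m = 3.672×10^8 Pa = 3.672 kbar
Total = 0.07004 + 0.01199 + 0.3339 + 3.672 = 4.0880 kbar

4.09 kbar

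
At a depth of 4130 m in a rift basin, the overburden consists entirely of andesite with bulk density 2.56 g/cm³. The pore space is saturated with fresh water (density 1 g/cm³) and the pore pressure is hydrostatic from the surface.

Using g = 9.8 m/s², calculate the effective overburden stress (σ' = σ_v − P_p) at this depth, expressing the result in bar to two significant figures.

Overburden (lithostatic) stress σ_v:
andesite: 2560 kg/m³ × 9.8 m/s² × 4130 m = 1.036×10^8 Pa = 103.6 MPa
Pore pressure P_p = 1000 kg/m³ × 9.8 m/s² × 4130 m = 4.047×10^7 Pa = 40.47 MPa
Effective stress σ' = σ_v − P_p = 103.6 − 40.47 = 63.139 MPa = 631.39 bar

630 bar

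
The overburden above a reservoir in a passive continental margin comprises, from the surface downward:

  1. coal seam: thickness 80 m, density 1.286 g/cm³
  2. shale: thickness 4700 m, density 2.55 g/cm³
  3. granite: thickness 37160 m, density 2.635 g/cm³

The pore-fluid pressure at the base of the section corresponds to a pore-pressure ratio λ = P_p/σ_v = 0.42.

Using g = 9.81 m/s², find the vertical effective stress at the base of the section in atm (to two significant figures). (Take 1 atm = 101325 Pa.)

6200 atm

Overburden (lithostatic) stress σ_v:
coal seam: 1286 kg/m³ × 9.81 m/s² × 80 m = 1.009×10^6 Pa = 1.009 MPa
shale: 2550 kg/m³ × 9.81 m/s² × 4700 m = 1.176×10^8 Pa = 117.6 MPa
granite: 2635 kg/m³ × 9.81 m/s² × 37160 m = 9.606×10^8 Pa = 960.6 MPa
Total = 1.009 + 117.6 + 960.6 = 1079.1 MPa
Pore pressure P_p = λ·σ_v = 0.42 × 1079 MPa = 453.2 MPa
Effective stress σ' = σ_v − P_p = 1079 − 453.2 = 625.90 MPa = 6177.2 atm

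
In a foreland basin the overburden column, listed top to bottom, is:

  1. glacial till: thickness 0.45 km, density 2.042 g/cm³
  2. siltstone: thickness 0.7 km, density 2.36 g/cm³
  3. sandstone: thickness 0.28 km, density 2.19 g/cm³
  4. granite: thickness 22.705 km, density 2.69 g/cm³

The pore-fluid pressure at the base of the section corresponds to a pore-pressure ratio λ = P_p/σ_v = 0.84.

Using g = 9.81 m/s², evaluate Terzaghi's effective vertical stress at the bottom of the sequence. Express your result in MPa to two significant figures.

100 MPa

Overburden (lithostatic) stress σ_v:
glacial till: 2042 kg/m³ × 9.81 m/s² × 450 m = 9.014×10^6 Pa = 9.014 MPa
siltstone: 2360 kg/m³ × 9.81 m/s² × 700 m = 1.621×10^7 Pa = 16.21 MPa
sandstone: 2190 kg/m³ × 9.81 m/s² × 280 m = 6.015×10^6 Pa = 6.015 MPa
granite: 2690 kg/m³ × 9.81 m/s² × 22705 m = 5.992×10^8 Pa = 599.2 MPa
Total = 9.014 + 16.21 + 6.015 + 599.2 = 630.40 MPa
Pore pressure P_p = λ·σ_v = 0.84 × 630.4 MPa = 529.5 MPa
Effective stress σ' = σ_v − P_p = 630.4 − 529.5 = 100.86 MPa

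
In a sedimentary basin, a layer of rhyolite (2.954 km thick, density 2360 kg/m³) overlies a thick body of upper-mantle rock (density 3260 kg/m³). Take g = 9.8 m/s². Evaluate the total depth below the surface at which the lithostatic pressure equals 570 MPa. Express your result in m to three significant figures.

18700 m

Pressure at base of upper layers: 2360×9.8×2954 = 6.832×10^7 Pa = 68.32 MPa
Remaining pressure to be supplied by upper-mantle rock: 5.700×10^8 − 6.832×10^7 = 5.017×10^8 Pa
Additional depth in upper-mantle rock = 5.017×10^8 Pa / (3260 kg/m³ × 9.8 m/s²) = 15703 m
Total depth = 2954 m + 15703 m = 18657 m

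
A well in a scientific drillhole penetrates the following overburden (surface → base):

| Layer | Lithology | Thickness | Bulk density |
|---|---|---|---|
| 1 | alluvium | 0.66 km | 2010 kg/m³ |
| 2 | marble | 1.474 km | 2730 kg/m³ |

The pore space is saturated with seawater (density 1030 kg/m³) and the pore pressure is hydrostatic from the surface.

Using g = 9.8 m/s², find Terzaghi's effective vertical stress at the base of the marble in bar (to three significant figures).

Overburden (lithostatic) stress σ_v:
alluvium: 2010 kg/m³ × 9.8 m/s² × 660 m = 1.300×10^7 Pa = 13.00 MPa
marble: 2730 kg/m³ × 9.8 m/s² × 1474 m = 3.944×10^7 Pa = 39.44 MPa
Total = 13.00 + 39.44 = 52.436 MPa
Pore pressure P_p = 1030 kg/m³ × 9.8 m/s² × 2134 m = 2.154×10^7 Pa = 21.54 MPa
Effective stress σ' = σ_v − P_p = 52.44 − 21.54 = 30.895 MPa = 308.95 bar

309 bar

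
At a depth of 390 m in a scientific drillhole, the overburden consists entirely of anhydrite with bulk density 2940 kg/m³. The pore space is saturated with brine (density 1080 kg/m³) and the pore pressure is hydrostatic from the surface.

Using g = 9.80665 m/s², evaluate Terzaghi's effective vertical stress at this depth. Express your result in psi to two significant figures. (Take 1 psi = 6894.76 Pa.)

1000 psi

Overburden (lithostatic) stress σ_v:
anhydrite: 2940 kg/m³ × 9.80665 m/s² × 390 m = 1.124×10^7 Pa = 11.24 MPa
Pore pressure P_p = 1080 kg/m³ × 9.80665 m/s² × 390 m = 4.131×10^6 Pa = 4.131 MPa
Effective stress σ' = σ_v − P_p = 11.24 − 4.131 = 7.1137 MPa = 1031.8 psi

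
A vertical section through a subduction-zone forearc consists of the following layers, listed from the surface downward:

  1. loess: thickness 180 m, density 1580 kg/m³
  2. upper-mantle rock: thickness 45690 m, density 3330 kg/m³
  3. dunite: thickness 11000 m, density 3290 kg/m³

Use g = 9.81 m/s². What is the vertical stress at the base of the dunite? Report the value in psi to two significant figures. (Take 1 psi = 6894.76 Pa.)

270000 psi

loess: 1580 kg/m³ × 9.81 m/s² × 180 m = 2.790×10^6 Pa = 404.7 psi
upper-mantle rock: 3330 kg/m³ × 9.81 m/s² × 45690 m = 1.493×10^9 Pa = 2.165×10^5 psi
dunite: 3290 kg/m³ × 9.81 m/s² × 11000 m = 3.550×10^8 Pa = 51492 psi
Total = 404.7 + 2.165×10^5 + 51492 = 2.6838×10^5 psi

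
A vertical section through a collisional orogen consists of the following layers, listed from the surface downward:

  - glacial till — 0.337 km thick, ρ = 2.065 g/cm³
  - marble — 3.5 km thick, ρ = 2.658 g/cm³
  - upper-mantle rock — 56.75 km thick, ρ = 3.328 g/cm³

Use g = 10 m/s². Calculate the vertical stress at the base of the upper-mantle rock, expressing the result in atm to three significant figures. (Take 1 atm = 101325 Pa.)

glacial till: 2065 kg/m³ × 10 m/s² × 337 m = 6.959×10^6 Pa = 68.68 atm
marble: 2658 kg/m³ × 10 m/s² × 3500 m = 9.303×10^7 Pa = 918.1 atm
upper-mantle rock: 3328 kg/m³ × 10 m/s² × 56750 m = 1.889×10^9 Pa = 18639 atm
Total = 68.68 + 918.1 + 18639 = 19626 atm

19600 atm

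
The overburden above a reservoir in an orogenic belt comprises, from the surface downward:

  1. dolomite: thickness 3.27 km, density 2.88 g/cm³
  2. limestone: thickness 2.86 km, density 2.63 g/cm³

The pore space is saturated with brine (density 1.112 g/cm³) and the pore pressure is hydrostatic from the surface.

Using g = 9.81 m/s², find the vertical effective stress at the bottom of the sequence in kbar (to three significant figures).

Overburden (lithostatic) stress σ_v:
dolomite: 2880 kg/m³ × 9.81 m/s² × 3270 m = 9.239×10^7 Pa = 92.39 MPa
limestone: 2630 kg/m³ × 9.81 m/s² × 2860 m = 7.379×10^7 Pa = 73.79 MPa
Total = 92.39 + 73.79 = 166.18 MPa
Pore pressure P_p = 1112 kg/m³ × 9.81 m/s² × 6130 m = 6.687×10^7 Pa = 66.87 MPa
Effective stress σ' = σ_v − P_p = 166.2 − 66.87 = 99.305 MPa = 0.99305 kbar

0.993 kbar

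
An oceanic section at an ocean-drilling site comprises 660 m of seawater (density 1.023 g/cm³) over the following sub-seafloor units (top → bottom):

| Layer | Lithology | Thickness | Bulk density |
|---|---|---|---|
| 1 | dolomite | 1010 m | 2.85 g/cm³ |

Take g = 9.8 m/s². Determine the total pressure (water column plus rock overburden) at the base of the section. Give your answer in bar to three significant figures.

348 bar

seawater: 1023 kg/m³ × 9.8 m/s² × 660 m = 6.617×10^6 Pa = 66.17 bar
dolomite: 2850 kg/m³ × 9.8 m/s² × 1010 m = 2.821×10^7 Pa = 282.1 bar
Total = 66.17 + 282.1 = 348.26 bar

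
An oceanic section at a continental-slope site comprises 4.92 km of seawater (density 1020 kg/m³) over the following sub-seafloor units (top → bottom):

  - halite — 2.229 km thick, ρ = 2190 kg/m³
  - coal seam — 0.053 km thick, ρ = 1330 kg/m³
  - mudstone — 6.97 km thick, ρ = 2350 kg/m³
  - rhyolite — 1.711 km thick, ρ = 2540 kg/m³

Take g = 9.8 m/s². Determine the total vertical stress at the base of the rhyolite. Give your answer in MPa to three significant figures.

301 MPa

seawater: 1020 kg/m³ × 9.8 m/s² × 4920 m = 4.918×10^7 Pa = 49.18 MPa
halite: 2190 kg/m³ × 9.8 m/s² × 2229 m = 4.784×10^7 Pa = 47.84 MPa
coal seam: 1330 kg/m³ × 9.8 m/s² × 53 m = 6.908×10^5 Pa = 0.6908 MPa
mudstone: 2350 kg/m³ × 9.8 m/s² × 6970 m = 1.605×10^8 Pa = 160.5 MPa
rhyolite: 2540 kg/m³ × 9.8 m/s² × 1711 m = 4.259×10^7 Pa = 42.59 MPa
Total = 49.18 + 47.84 + 0.6908 + 160.5 + 42.59 = 300.82 MPa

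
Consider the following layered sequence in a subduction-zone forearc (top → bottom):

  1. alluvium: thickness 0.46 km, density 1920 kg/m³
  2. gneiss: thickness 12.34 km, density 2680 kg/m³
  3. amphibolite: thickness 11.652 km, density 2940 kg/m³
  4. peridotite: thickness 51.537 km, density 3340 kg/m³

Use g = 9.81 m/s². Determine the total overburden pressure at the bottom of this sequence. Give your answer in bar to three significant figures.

23600 bar

alluvium: 1920 kg/m³ × 9.81 m/s² × 460 m = 8.664×10^6 Pa = 86.64 bar
gneiss: 2680 kg/m³ × 9.81 m/s² × 12340 m = 3.244×10^8 Pa = 3244 bar
amphibolite: 2940 kg/m³ × 9.81 m/s² × 11652 m = 3.361×10^8 Pa = 3361 bar
peridotite: 3340 kg/m³ × 9.81 m/s² × 51537 m = 1.689×10^9 Pa = 16886 bar
Total = 86.64 + 3244 + 3361 + 16886 = 23578 bar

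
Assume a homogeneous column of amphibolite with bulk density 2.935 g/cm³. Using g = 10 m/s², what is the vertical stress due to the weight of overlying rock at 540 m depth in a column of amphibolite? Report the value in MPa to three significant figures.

amphibolite: 2935 kg/m³ × 10 m/s² × 540 m = 1.585×10^7 Pa = 15.85 MPa

15.8 MPa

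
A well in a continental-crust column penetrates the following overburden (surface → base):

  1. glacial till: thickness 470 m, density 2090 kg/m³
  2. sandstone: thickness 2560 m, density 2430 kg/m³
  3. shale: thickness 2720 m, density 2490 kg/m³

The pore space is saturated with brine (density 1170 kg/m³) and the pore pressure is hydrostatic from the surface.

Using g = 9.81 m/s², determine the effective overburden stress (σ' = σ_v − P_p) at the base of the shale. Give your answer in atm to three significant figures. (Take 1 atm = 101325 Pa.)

702 atm

Overburden (lithostatic) stress σ_v:
glacial till: 2090 kg/m³ × 9.81 m/s² × 470 m = 9.636×10^6 Pa = 9.636 MPa
sandstone: 2430 kg/m³ × 9.81 m/s² × 2560 m = 6.103×10^7 Pa = 61.03 MPa
shale: 2490 kg/m³ × 9.81 m/s² × 2720 m = 6.644×10^7 Pa = 66.44 MPa
Total = 9.636 + 61.03 + 66.44 = 137.10 MPa
Pore pressure P_p = 1170 kg/m³ × 9.81 m/s² × 5750 m = 6.600×10^7 Pa = 66.00 MPa
Effective stress σ' = σ_v − P_p = 137.1 − 66.00 = 71.107 MPa = 701.77 atm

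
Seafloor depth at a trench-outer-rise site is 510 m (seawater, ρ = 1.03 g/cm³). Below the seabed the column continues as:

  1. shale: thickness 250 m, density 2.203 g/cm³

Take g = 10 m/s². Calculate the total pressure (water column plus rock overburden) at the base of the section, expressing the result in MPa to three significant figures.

10.8 MPa

seawater: 1030 kg/m³ × 10 m/s² × 510 m = 5.253×10^6 Pa = 5.253 MPa
shale: 2203 kg/m³ × 10 m/s² × 250 m = 5.508×10^6 Pa = 5.508 MPa
Total = 5.253 + 5.508 = 10.761 MPa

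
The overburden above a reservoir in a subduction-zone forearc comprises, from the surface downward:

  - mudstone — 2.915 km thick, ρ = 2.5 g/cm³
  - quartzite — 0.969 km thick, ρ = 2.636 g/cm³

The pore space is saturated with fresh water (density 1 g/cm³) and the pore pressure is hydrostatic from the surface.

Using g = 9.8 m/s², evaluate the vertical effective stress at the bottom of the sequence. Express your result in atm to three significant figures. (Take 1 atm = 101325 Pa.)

Overburden (lithostatic) stress σ_v:
mudstone: 2500 kg/m³ × 9.8 m/s² × 2915 m = 7.142×10^7 Pa = 71.42 MPa
quartzite: 2636 kg/m³ × 9.8 m/s² × 969 m = 2.503×10^7 Pa = 25.03 MPa
Total = 71.42 + 25.03 = 96.449 MPa
Pore pressure P_p = 1000 kg/m³ × 9.8 m/s² × 3884 m = 3.806×10^7 Pa = 38.06 MPa
Effective stress σ' = σ_v − P_p = 96.45 − 38.06 = 58.386 MPa = 576.23 atm

576 atm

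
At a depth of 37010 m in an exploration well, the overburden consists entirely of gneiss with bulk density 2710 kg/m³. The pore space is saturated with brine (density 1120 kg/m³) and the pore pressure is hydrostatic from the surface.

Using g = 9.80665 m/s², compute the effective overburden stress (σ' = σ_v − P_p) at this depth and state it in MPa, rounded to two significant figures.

580 MPa

Overburden (lithostatic) stress σ_v:
gneiss: 2710 kg/m³ × 9.80665 m/s² × 37010 m = 9.836×10^8 Pa = 983.6 MPa
Pore pressure P_p = 1120 kg/m³ × 9.80665 m/s² × 37010 m = 4.065×10^8 Pa = 406.5 MPa
Effective stress σ' = σ_v − P_p = 983.6 − 406.5 = 577.08 MPa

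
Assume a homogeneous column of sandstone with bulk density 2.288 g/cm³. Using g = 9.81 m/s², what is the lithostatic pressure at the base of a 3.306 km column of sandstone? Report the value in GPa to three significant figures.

sandstone: 2288 kg/m³ × 9.81 m/s² × 3306 m = 7.420×10^7 Pa = 0.07420 GPa

0.0742 GPa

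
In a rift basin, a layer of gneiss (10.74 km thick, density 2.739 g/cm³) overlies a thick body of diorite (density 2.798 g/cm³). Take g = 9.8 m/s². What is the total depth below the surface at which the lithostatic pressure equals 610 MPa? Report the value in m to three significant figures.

22500 m

Pressure at base of upper layers: 2739×9.8×10740 = 2.883×10^8 Pa = 288.3 MPa
Remaining pressure to be supplied by diorite: 6.100×10^8 − 2.883×10^8 = 3.217×10^8 Pa
Additional depth in diorite = 3.217×10^8 Pa / (2798 kg/m³ × 9.8 m/s²) = 11733 m
Total depth = 10740 m + 11733 m = 22473 m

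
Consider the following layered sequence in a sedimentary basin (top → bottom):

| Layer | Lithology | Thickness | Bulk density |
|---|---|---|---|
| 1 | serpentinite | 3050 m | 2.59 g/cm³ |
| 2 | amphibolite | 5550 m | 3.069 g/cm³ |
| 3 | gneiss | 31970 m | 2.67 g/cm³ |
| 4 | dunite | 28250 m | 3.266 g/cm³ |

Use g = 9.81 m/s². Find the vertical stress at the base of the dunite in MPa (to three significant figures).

1990 MPa

serpentinite: 2590 kg/m³ × 9.81 m/s² × 3050 m = 7.749×10^7 Pa = 77.49 MPa
amphibolite: 3069 kg/m³ × 9.81 m/s² × 5550 m = 1.671×10^8 Pa = 167.1 MPa
gneiss: 2670 kg/m³ × 9.81 m/s² × 31970 m = 8.374×10^8 Pa = 837.4 MPa
dunite: 3266 kg/m³ × 9.81 m/s² × 28250 m = 9.051×10^8 Pa = 905.1 MPa
Total = 77.49 + 167.1 + 837.4 + 905.1 = 1987.1 MPa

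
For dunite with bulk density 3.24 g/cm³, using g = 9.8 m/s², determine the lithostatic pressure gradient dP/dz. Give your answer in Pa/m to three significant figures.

dP/dz = ρg = 3240 kg/m³ × 9.8 m/s² = 31752 Pa/m

31800 Pa/m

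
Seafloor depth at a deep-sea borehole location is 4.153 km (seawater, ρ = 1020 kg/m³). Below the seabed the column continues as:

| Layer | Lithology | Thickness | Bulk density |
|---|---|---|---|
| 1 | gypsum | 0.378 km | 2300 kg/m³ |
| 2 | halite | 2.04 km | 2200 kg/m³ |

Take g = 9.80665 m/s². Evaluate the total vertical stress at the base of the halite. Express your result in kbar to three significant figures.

seawater: 1020 kg/m³ × 9.80665 m/s² × 4153 m = 4.154×10^7 Pa = 0.4154 kbar
gypsum: 2300 kg/m³ × 9.80665 m/s² × 378 m = 8.526×10^6 Pa = 0.08526 kbar
halite: 2200 kg/m³ × 9.80665 m/s² × 2040 m = 4.401×10^7 Pa = 0.4401 kbar
Total = 0.4154 + 0.08526 + 0.4401 = 0.94080 kbar

0.941 kbar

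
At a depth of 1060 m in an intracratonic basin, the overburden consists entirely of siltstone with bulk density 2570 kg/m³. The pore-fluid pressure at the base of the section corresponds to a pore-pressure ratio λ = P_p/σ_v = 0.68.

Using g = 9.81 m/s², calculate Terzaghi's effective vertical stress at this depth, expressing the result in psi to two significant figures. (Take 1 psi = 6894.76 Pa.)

1200 psi

Overburden (lithostatic) stress σ_v:
siltstone: 2570 kg/m³ × 9.81 m/s² × 1060 m = 2.672×10^7 Pa = 26.72 MPa
Pore pressure P_p = λ·σ_v = 0.68 × 26.72 MPa = 18.17 MPa
Effective stress σ' = σ_v − P_p = 26.72 − 18.17 = 8.5518 MPa = 1240.3 psi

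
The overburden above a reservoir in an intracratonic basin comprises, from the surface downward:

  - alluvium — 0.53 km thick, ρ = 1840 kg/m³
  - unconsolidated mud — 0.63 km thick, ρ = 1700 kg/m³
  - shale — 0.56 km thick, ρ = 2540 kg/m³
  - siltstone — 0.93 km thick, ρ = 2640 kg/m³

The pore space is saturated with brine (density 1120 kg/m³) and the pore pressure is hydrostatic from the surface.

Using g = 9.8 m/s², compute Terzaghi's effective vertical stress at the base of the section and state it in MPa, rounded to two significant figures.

29 MPa

Overburden (lithostatic) stress σ_v:
alluvium: 1840 kg/m³ × 9.8 m/s² × 530 m = 9.557×10^6 Pa = 9.557 MPa
unconsolidated mud: 1700 kg/m³ × 9.8 m/s² × 630 m = 1.050×10^7 Pa = 10.50 MPa
shale: 2540 kg/m³ × 9.8 m/s² × 560 m = 1.394×10^7 Pa = 13.94 MPa
siltstone: 2640 kg/m³ × 9.8 m/s² × 930 m = 2.406×10^7 Pa = 24.06 MPa
Total = 9.557 + 10.50 + 13.94 + 24.06 = 58.053 MPa
Pore pressure P_p = 1120 kg/m³ × 9.8 m/s² × 2650 m = 2.909×10^7 Pa = 29.09 MPa
Effective stress σ' = σ_v − P_p = 58.05 − 29.09 = 28.967 MPa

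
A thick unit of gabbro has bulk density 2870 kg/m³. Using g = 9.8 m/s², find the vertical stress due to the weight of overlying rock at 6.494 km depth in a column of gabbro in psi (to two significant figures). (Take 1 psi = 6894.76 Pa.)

26000 psi

gabbro: 2870 kg/m³ × 9.8 m/s² × 6494 m = 1.827×10^8 Pa = 26491 psi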